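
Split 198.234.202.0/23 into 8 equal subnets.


New prefix = 23 + 3 = 26
Each subnet has 64 addresses
  198.234.202.0/26
  198.234.202.64/26
  198.234.202.128/26
  198.234.202.192/26
  198.234.203.0/26
  198.234.203.64/26
  198.234.203.128/26
  198.234.203.192/26
Subnets: 198.234.202.0/26, 198.234.202.64/26, 198.234.202.128/26, 198.234.202.192/26, 198.234.203.0/26, 198.234.203.64/26, 198.234.203.128/26, 198.234.203.192/26


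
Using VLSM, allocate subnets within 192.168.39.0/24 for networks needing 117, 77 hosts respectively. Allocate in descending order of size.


117 hosts -> /25 (126 usable): 192.168.39.0/25
77 hosts -> /25 (126 usable): 192.168.39.128/25
Allocation: 192.168.39.0/25 (117 hosts, 126 usable); 192.168.39.128/25 (77 hosts, 126 usable)


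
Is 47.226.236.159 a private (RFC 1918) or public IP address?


RFC 1918 private ranges:
  10.0.0.0/8 (10.0.0.0 - 10.255.255.255)
  172.16.0.0/12 (172.16.0.0 - 172.31.255.255)
  192.168.0.0/16 (192.168.0.0 - 192.168.255.255)
Public (not in any RFC 1918 range)


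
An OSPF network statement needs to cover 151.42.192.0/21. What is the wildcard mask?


Subnet mask: 255.255.248.0
Wildcard = 255.255.255.255 - subnet mask
255 - 255 = 0
255 - 255 = 0
255 - 248 = 7
255 - 0 = 255
Wildcard: 0.0.7.255


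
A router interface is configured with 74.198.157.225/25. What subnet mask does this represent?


/25 means 25 network bits, 7 host bits
Binary: 11111111111111111111111110000000
Mask: 255.255.255.128


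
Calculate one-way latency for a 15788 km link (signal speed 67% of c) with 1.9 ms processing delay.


Speed = 0.67 * 3e5 km/s = 201000 km/s
Propagation delay = 15788 / 201000 = 0.0785 s = 78.5473 ms
Processing delay = 1.9 ms
Total one-way latency = 80.4473 ms


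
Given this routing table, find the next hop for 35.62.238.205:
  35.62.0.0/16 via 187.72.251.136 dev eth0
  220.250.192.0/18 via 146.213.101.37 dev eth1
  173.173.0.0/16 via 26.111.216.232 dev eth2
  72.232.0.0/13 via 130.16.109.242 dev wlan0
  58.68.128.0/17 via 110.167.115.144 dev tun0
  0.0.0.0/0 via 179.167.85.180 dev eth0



Longest prefix match for 35.62.238.205:
  /16 35.62.0.0: MATCH
  /18 220.250.192.0: no
  /16 173.173.0.0: no
  /13 72.232.0.0: no
  /17 58.68.128.0: no
  /0 0.0.0.0: MATCH
Selected: next-hop 187.72.251.136 via eth0 (matched /16)


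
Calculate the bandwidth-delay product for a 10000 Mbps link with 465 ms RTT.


BDP = bandwidth * RTT
= 10000 Mbps * 465 ms
= 10000 * 1e6 * 465 / 1000 bits
= 4650000000 bits
= 581250000 bytes
= 567626.9531 KB
BDP = 4650000000 bits (581250000 bytes)


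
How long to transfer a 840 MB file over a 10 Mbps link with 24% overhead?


Effective throughput = 10 * (1 - 24/100) = 7.6 Mbps
File size in Mb = 840 * 8 = 6720 Mb
Time = 6720 / 7.6
Time = 884.2105 seconds


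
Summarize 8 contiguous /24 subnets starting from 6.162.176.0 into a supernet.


Original prefix: /24
Number of subnets: 8 = 2^3
New prefix = 24 - 3 = 21
Supernet: 6.162.176.0/21


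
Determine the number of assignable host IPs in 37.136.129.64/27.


Host bits = 32 - 27 = 5
Total addresses = 2^5 = 32
Usable = total - 2 (network and broadcast)
Usable hosts: 30


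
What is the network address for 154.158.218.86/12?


IP:   10011010.10011110.11011010.01010110
Mask: 11111111.11110000.00000000.00000000
AND operation:
Net:  10011010.10010000.00000000.00000000
Network: 154.144.0.0/12


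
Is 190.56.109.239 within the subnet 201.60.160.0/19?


Subnet network: 201.60.160.0
Test IP AND mask: 190.56.96.0
No, 190.56.109.239 is not in 201.60.160.0/19


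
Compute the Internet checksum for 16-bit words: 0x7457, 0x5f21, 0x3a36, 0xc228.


Sum all words (with carry folding):
+ 0x7457 = 0x7457
+ 0x5f21 = 0xd378
+ 0x3a36 = 0x0daf
+ 0xc228 = 0xcfd7
One's complement: ~0xcfd7
Checksum = 0x3028


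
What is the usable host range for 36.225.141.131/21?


Network: 36.225.136.0
Broadcast: 36.225.143.255
First usable = network + 1
Last usable = broadcast - 1
Range: 36.225.136.1 to 36.225.143.254


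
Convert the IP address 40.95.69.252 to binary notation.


40 = 00101000
95 = 01011111
69 = 01000101
252 = 11111100
Binary: 00101000.01011111.01000101.11111100


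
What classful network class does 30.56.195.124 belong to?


First octet: 30
Binary: 00011110
0xxxxxxx -> Class A (1-126)
Class A, default mask 255.0.0.0 (/8)


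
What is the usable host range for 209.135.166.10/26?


Network: 209.135.166.0
Broadcast: 209.135.166.63
First usable = network + 1
Last usable = broadcast - 1
Range: 209.135.166.1 to 209.135.166.62


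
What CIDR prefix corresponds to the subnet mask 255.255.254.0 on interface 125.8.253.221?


Binary: 11111111.11111111.11111110.00000000
Count leading 1s
Prefix: /23


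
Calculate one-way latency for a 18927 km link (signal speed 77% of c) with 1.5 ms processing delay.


Speed = 0.77 * 3e5 km/s = 231000 km/s
Propagation delay = 18927 / 231000 = 0.0819 s = 81.9351 ms
Processing delay = 1.5 ms
Total one-way latency = 83.4351 ms


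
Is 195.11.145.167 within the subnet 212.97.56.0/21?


Subnet network: 212.97.56.0
Test IP AND mask: 195.11.144.0
No, 195.11.145.167 is not in 212.97.56.0/21


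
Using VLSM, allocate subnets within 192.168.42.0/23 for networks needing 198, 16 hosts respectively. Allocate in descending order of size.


198 hosts -> /24 (254 usable): 192.168.42.0/24
16 hosts -> /27 (30 usable): 192.168.43.0/27
Allocation: 192.168.42.0/24 (198 hosts, 254 usable); 192.168.43.0/27 (16 hosts, 30 usable)


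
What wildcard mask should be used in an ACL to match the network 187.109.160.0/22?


Subnet mask: 255.255.252.0
Wildcard = 255.255.255.255 - subnet mask
255 - 255 = 0
255 - 255 = 0
255 - 252 = 3
255 - 0 = 255
Wildcard: 0.0.3.255


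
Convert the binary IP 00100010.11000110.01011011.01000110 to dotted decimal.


00100010 = 34
11000110 = 198
01011011 = 91
01000110 = 70
IP: 34.198.91.70


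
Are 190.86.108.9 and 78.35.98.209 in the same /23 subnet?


Mask: 255.255.254.0
190.86.108.9 AND mask = 190.86.108.0
78.35.98.209 AND mask = 78.35.98.0
No, different subnets (190.86.108.0 vs 78.35.98.0)


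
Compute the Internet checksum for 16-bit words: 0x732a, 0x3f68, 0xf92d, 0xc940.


Sum all words (with carry folding):
+ 0x732a = 0x732a
+ 0x3f68 = 0xb292
+ 0xf92d = 0xabc0
+ 0xc940 = 0x7501
One's complement: ~0x7501
Checksum = 0x8afe


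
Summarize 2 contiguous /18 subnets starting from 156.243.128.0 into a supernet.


Original prefix: /18
Number of subnets: 2 = 2^1
New prefix = 18 - 1 = 17
Supernet: 156.243.128.0/17


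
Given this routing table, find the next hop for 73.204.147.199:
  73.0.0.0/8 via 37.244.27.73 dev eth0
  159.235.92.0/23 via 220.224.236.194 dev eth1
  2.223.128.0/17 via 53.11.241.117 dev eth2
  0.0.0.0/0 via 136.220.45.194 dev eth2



Longest prefix match for 73.204.147.199:
  /8 73.0.0.0: MATCH
  /23 159.235.92.0: no
  /17 2.223.128.0: no
  /0 0.0.0.0: MATCH
Selected: next-hop 37.244.27.73 via eth0 (matched /8)


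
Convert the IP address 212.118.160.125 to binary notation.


212 = 11010100
118 = 01110110
160 = 10100000
125 = 01111101
Binary: 11010100.01110110.10100000.01111101


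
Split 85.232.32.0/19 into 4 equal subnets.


New prefix = 19 + 2 = 21
Each subnet has 2048 addresses
  85.232.32.0/21
  85.232.40.0/21
  85.232.48.0/21
  85.232.56.0/21
Subnets: 85.232.32.0/21, 85.232.40.0/21, 85.232.48.0/21, 85.232.56.0/21


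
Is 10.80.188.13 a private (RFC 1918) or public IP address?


RFC 1918 private ranges:
  10.0.0.0/8 (10.0.0.0 - 10.255.255.255)
  172.16.0.0/12 (172.16.0.0 - 172.31.255.255)
  192.168.0.0/16 (192.168.0.0 - 192.168.255.255)
Private (in 10.0.0.0/8)


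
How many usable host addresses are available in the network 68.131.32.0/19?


Host bits = 32 - 19 = 13
Total addresses = 2^13 = 8192
Usable = total - 2 (network and broadcast)
Usable hosts: 8190


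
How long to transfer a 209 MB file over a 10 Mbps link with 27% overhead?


Effective throughput = 10 * (1 - 27/100) = 7.3 Mbps
File size in Mb = 209 * 8 = 1672 Mb
Time = 1672 / 7.3
Time = 229.0411 seconds


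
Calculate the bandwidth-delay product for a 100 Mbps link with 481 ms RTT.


BDP = bandwidth * RTT
= 100 Mbps * 481 ms
= 100 * 1e6 * 481 / 1000 bits
= 48100000 bits
= 6012500 bytes
= 5871.582 KB
BDP = 48100000 bits (6012500 bytes)


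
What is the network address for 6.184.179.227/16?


IP:   00000110.10111000.10110011.11100011
Mask: 11111111.11111111.00000000.00000000
AND operation:
Net:  00000110.10111000.00000000.00000000
Network: 6.184.0.0/16


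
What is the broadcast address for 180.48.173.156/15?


Network: 180.48.0.0/15
Host bits = 17
Set all host bits to 1:
Broadcast: 180.49.255.255


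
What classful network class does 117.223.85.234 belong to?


First octet: 117
Binary: 01110101
0xxxxxxx -> Class A (1-126)
Class A, default mask 255.0.0.0 (/8)


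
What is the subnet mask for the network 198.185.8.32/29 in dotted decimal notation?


/29 means 29 network bits, 3 host bits
Binary: 11111111111111111111111111111000
Mask: 255.255.255.248


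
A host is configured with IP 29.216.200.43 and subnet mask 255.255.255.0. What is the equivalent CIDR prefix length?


Binary: 11111111.11111111.11111111.00000000
Count leading 1s
Prefix: /24


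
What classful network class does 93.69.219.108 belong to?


First octet: 93
Binary: 01011101
0xxxxxxx -> Class A (1-126)
Class A, default mask 255.0.0.0 (/8)


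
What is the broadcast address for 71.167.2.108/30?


Network: 71.167.2.108/30
Host bits = 2
Set all host bits to 1:
Broadcast: 71.167.2.111


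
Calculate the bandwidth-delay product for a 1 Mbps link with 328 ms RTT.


BDP = bandwidth * RTT
= 1 Mbps * 328 ms
= 1 * 1e6 * 328 / 1000 bits
= 328000 bits
= 41000 bytes
= 40.0391 KB
BDP = 328000 bits (41000 bytes)


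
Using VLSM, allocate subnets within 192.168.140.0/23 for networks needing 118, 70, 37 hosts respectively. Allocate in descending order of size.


118 hosts -> /25 (126 usable): 192.168.140.0/25
70 hosts -> /25 (126 usable): 192.168.140.128/25
37 hosts -> /26 (62 usable): 192.168.141.0/26
Allocation: 192.168.140.0/25 (118 hosts, 126 usable); 192.168.140.128/25 (70 hosts, 126 usable); 192.168.141.0/26 (37 hosts, 62 usable)


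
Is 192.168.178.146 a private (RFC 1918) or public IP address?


RFC 1918 private ranges:
  10.0.0.0/8 (10.0.0.0 - 10.255.255.255)
  172.16.0.0/12 (172.16.0.0 - 172.31.255.255)
  192.168.0.0/16 (192.168.0.0 - 192.168.255.255)
Private (in 192.168.0.0/16)


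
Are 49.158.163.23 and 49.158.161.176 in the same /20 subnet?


Mask: 255.255.240.0
49.158.163.23 AND mask = 49.158.160.0
49.158.161.176 AND mask = 49.158.160.0
Yes, same subnet (49.158.160.0)


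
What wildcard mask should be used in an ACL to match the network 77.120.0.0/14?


Subnet mask: 255.252.0.0
Wildcard = 255.255.255.255 - subnet mask
255 - 255 = 0
255 - 252 = 3
255 - 0 = 255
255 - 0 = 255
Wildcard: 0.3.255.255


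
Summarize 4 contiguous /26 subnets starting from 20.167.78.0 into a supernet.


Original prefix: /26
Number of subnets: 4 = 2^2
New prefix = 26 - 2 = 24
Supernet: 20.167.78.0/24


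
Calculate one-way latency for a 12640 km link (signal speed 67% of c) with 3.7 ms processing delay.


Speed = 0.67 * 3e5 km/s = 201000 km/s
Propagation delay = 12640 / 201000 = 0.0629 s = 62.8856 ms
Processing delay = 3.7 ms
Total one-way latency = 66.5856 ms


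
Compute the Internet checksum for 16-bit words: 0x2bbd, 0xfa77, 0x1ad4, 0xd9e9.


Sum all words (with carry folding):
+ 0x2bbd = 0x2bbd
+ 0xfa77 = 0x2635
+ 0x1ad4 = 0x4109
+ 0xd9e9 = 0x1af3
One's complement: ~0x1af3
Checksum = 0xe50c


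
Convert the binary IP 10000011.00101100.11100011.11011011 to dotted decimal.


10000011 = 131
00101100 = 44
11100011 = 227
11011011 = 219
IP: 131.44.227.219


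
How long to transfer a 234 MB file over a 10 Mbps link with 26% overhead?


Effective throughput = 10 * (1 - 26/100) = 7.4 Mbps
File size in Mb = 234 * 8 = 1872 Mb
Time = 1872 / 7.4
Time = 252.973 seconds


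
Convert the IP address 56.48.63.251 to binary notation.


56 = 00111000
48 = 00110000
63 = 00111111
251 = 11111011
Binary: 00111000.00110000.00111111.11111011


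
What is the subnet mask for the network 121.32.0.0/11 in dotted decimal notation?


/11 means 11 network bits, 21 host bits
Binary: 11111111111000000000000000000000
Mask: 255.224.0.0


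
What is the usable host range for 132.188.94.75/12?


Network: 132.176.0.0
Broadcast: 132.191.255.255
First usable = network + 1
Last usable = broadcast - 1
Range: 132.176.0.1 to 132.191.255.254


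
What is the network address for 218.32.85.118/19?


IP:   11011010.00100000.01010101.01110110
Mask: 11111111.11111111.11100000.00000000
AND operation:
Net:  11011010.00100000.01000000.00000000
Network: 218.32.64.0/19


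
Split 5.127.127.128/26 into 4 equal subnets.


New prefix = 26 + 2 = 28
Each subnet has 16 addresses
  5.127.127.128/28
  5.127.127.144/28
  5.127.127.160/28
  5.127.127.176/28
Subnets: 5.127.127.128/28, 5.127.127.144/28, 5.127.127.160/28, 5.127.127.176/28


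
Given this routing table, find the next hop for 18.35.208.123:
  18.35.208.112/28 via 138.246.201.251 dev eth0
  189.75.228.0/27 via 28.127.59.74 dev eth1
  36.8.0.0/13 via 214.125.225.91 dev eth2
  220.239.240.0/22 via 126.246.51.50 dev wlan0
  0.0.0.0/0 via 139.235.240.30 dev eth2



Longest prefix match for 18.35.208.123:
  /28 18.35.208.112: MATCH
  /27 189.75.228.0: no
  /13 36.8.0.0: no
  /22 220.239.240.0: no
  /0 0.0.0.0: MATCH
Selected: next-hop 138.246.201.251 via eth0 (matched /28)


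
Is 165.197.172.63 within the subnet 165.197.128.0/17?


Subnet network: 165.197.128.0
Test IP AND mask: 165.197.128.0
Yes, 165.197.172.63 is in 165.197.128.0/17


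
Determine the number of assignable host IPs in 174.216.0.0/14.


Host bits = 32 - 14 = 18
Total addresses = 2^18 = 262144
Usable = total - 2 (network and broadcast)
Usable hosts: 262142


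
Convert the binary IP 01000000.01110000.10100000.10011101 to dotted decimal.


01000000 = 64
01110000 = 112
10100000 = 160
10011101 = 157
IP: 64.112.160.157


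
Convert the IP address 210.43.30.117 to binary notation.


210 = 11010010
43 = 00101011
30 = 00011110
117 = 01110101
Binary: 11010010.00101011.00011110.01110101


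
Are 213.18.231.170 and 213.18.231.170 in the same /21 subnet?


Mask: 255.255.248.0
213.18.231.170 AND mask = 213.18.224.0
213.18.231.170 AND mask = 213.18.224.0
Yes, same subnet (213.18.224.0)


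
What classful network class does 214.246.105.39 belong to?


First octet: 214
Binary: 11010110
110xxxxx -> Class C (192-223)
Class C, default mask 255.255.255.0 (/24)


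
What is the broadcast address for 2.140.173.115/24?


Network: 2.140.173.0/24
Host bits = 8
Set all host bits to 1:
Broadcast: 2.140.173.255


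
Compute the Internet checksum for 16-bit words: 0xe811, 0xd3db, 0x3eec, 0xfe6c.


Sum all words (with carry folding):
+ 0xe811 = 0xe811
+ 0xd3db = 0xbbed
+ 0x3eec = 0xfad9
+ 0xfe6c = 0xf946
One's complement: ~0xf946
Checksum = 0x06b9


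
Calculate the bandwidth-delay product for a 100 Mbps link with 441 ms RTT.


BDP = bandwidth * RTT
= 100 Mbps * 441 ms
= 100 * 1e6 * 441 / 1000 bits
= 44100000 bits
= 5512500 bytes
= 5383.3008 KB
BDP = 44100000 bits (5512500 bytes)


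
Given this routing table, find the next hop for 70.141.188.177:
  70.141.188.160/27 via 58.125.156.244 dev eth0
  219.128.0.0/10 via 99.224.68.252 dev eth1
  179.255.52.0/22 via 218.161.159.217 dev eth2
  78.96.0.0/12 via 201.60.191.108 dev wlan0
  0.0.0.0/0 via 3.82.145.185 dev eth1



Longest prefix match for 70.141.188.177:
  /27 70.141.188.160: MATCH
  /10 219.128.0.0: no
  /22 179.255.52.0: no
  /12 78.96.0.0: no
  /0 0.0.0.0: MATCH
Selected: next-hop 58.125.156.244 via eth0 (matched /27)


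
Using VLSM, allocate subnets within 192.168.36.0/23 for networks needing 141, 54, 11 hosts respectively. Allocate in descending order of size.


141 hosts -> /24 (254 usable): 192.168.36.0/24
54 hosts -> /26 (62 usable): 192.168.37.0/26
11 hosts -> /28 (14 usable): 192.168.37.64/28
Allocation: 192.168.36.0/24 (141 hosts, 254 usable); 192.168.37.0/26 (54 hosts, 62 usable); 192.168.37.64/28 (11 hosts, 14 usable)


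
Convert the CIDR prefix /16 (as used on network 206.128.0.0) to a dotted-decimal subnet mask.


/16 means 16 network bits, 16 host bits
Binary: 11111111111111110000000000000000
Mask: 255.255.0.0


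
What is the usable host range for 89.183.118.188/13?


Network: 89.176.0.0
Broadcast: 89.183.255.255
First usable = network + 1
Last usable = broadcast - 1
Range: 89.176.0.1 to 89.183.255.254


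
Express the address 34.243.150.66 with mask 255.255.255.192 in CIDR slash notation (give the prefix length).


Binary: 11111111.11111111.11111111.11000000
Count leading 1s
Prefix: /26


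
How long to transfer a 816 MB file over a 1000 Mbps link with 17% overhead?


Effective throughput = 1000 * (1 - 17/100) = 830 Mbps
File size in Mb = 816 * 8 = 6528 Mb
Time = 6528 / 830
Time = 7.8651 seconds


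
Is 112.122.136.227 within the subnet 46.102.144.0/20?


Subnet network: 46.102.144.0
Test IP AND mask: 112.122.128.0
No, 112.122.136.227 is not in 46.102.144.0/20


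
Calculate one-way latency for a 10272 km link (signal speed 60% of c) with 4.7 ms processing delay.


Speed = 0.6 * 3e5 km/s = 180000 km/s
Propagation delay = 10272 / 180000 = 0.0571 s = 57.0667 ms
Processing delay = 4.7 ms
Total one-way latency = 61.7667 ms


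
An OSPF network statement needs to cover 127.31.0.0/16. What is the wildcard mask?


Subnet mask: 255.255.0.0
Wildcard = 255.255.255.255 - subnet mask
255 - 255 = 0
255 - 255 = 0
255 - 0 = 255
255 - 0 = 255
Wildcard: 0.0.255.255


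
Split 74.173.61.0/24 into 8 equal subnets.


New prefix = 24 + 3 = 27
Each subnet has 32 addresses
  74.173.61.0/27
  74.173.61.32/27
  74.173.61.64/27
  74.173.61.96/27
  74.173.61.128/27
  74.173.61.160/27
  74.173.61.192/27
  74.173.61.224/27
Subnets: 74.173.61.0/27, 74.173.61.32/27, 74.173.61.64/27, 74.173.61.96/27, 74.173.61.128/27, 74.173.61.160/27, 74.173.61.192/27, 74.173.61.224/27


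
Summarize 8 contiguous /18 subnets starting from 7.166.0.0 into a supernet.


Original prefix: /18
Number of subnets: 8 = 2^3
New prefix = 18 - 3 = 15
Supernet: 7.166.0.0/15


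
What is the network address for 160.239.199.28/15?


IP:   10100000.11101111.11000111.00011100
Mask: 11111111.11111110.00000000.00000000
AND operation:
Net:  10100000.11101110.00000000.00000000
Network: 160.238.0.0/15


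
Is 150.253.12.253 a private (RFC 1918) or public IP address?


RFC 1918 private ranges:
  10.0.0.0/8 (10.0.0.0 - 10.255.255.255)
  172.16.0.0/12 (172.16.0.0 - 172.31.255.255)
  192.168.0.0/16 (192.168.0.0 - 192.168.255.255)
Public (not in any RFC 1918 range)


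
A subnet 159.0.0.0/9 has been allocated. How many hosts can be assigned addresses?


Host bits = 32 - 9 = 23
Total addresses = 2^23 = 8388608
Usable = total - 2 (network and broadcast)
Usable hosts: 8388606


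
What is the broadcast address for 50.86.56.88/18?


Network: 50.86.0.0/18
Host bits = 14
Set all host bits to 1:
Broadcast: 50.86.63.255


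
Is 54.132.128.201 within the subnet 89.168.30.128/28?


Subnet network: 89.168.30.128
Test IP AND mask: 54.132.128.192
No, 54.132.128.201 is not in 89.168.30.128/28


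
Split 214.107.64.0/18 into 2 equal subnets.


New prefix = 18 + 1 = 19
Each subnet has 8192 addresses
  214.107.64.0/19
  214.107.96.0/19
Subnets: 214.107.64.0/19, 214.107.96.0/19


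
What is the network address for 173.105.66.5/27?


IP:   10101101.01101001.01000010.00000101
Mask: 11111111.11111111.11111111.11100000
AND operation:
Net:  10101101.01101001.01000010.00000000
Network: 173.105.66.0/27


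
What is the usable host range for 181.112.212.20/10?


Network: 181.64.0.0
Broadcast: 181.127.255.255
First usable = network + 1
Last usable = broadcast - 1
Range: 181.64.0.1 to 181.127.255.254


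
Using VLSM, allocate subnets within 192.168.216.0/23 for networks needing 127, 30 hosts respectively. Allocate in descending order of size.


127 hosts -> /24 (254 usable): 192.168.216.0/24
30 hosts -> /27 (30 usable): 192.168.217.0/27
Allocation: 192.168.216.0/24 (127 hosts, 254 usable); 192.168.217.0/27 (30 hosts, 30 usable)


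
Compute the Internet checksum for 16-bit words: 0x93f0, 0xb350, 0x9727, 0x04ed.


Sum all words (with carry folding):
+ 0x93f0 = 0x93f0
+ 0xb350 = 0x4741
+ 0x9727 = 0xde68
+ 0x04ed = 0xe355
One's complement: ~0xe355
Checksum = 0x1caa


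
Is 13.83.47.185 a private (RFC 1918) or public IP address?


RFC 1918 private ranges:
  10.0.0.0/8 (10.0.0.0 - 10.255.255.255)
  172.16.0.0/12 (172.16.0.0 - 172.31.255.255)
  192.168.0.0/16 (192.168.0.0 - 192.168.255.255)
Public (not in any RFC 1918 range)


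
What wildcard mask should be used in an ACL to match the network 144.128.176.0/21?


Subnet mask: 255.255.248.0
Wildcard = 255.255.255.255 - subnet mask
255 - 255 = 0
255 - 255 = 0
255 - 248 = 7
255 - 0 = 255
Wildcard: 0.0.7.255


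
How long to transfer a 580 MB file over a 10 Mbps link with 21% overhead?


Effective throughput = 10 * (1 - 21/100) = 7.9 Mbps
File size in Mb = 580 * 8 = 4640 Mb
Time = 4640 / 7.9
Time = 587.3418 seconds


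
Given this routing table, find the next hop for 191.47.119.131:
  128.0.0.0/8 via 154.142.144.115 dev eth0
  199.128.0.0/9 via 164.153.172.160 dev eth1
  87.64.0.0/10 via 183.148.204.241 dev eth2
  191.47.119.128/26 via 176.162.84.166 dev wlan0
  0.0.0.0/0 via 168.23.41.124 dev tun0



Longest prefix match for 191.47.119.131:
  /8 128.0.0.0: no
  /9 199.128.0.0: no
  /10 87.64.0.0: no
  /26 191.47.119.128: MATCH
  /0 0.0.0.0: MATCH
Selected: next-hop 176.162.84.166 via wlan0 (matched /26)


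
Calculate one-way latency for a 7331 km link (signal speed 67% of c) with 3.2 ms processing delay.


Speed = 0.67 * 3e5 km/s = 201000 km/s
Propagation delay = 7331 / 201000 = 0.0365 s = 36.4726 ms
Processing delay = 3.2 ms
Total one-way latency = 39.6726 ms


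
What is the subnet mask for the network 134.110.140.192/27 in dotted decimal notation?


/27 means 27 network bits, 5 host bits
Binary: 11111111111111111111111111100000
Mask: 255.255.255.224


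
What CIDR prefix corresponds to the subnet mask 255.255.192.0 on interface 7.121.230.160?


Binary: 11111111.11111111.11000000.00000000
Count leading 1s
Prefix: /18


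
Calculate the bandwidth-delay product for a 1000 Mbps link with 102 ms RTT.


BDP = bandwidth * RTT
= 1000 Mbps * 102 ms
= 1000 * 1e6 * 102 / 1000 bits
= 102000000 bits
= 12750000 bytes
= 12451.1719 KB
BDP = 102000000 bits (12750000 bytes)


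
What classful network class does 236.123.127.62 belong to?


First octet: 236
Binary: 11101100
1110xxxx -> Class D (224-239)
Class D (multicast), default mask N/A


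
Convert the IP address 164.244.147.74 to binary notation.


164 = 10100100
244 = 11110100
147 = 10010011
74 = 01001010
Binary: 10100100.11110100.10010011.01001010


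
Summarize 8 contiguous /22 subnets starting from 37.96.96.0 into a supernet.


Original prefix: /22
Number of subnets: 8 = 2^3
New prefix = 22 - 3 = 19
Supernet: 37.96.96.0/19


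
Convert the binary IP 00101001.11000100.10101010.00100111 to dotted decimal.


00101001 = 41
11000100 = 196
10101010 = 170
00100111 = 39
IP: 41.196.170.39


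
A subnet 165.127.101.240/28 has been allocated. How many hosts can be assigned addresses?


Host bits = 32 - 28 = 4
Total addresses = 2^4 = 16
Usable = total - 2 (network and broadcast)
Usable hosts: 14


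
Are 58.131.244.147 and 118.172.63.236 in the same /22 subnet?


Mask: 255.255.252.0
58.131.244.147 AND mask = 58.131.244.0
118.172.63.236 AND mask = 118.172.60.0
No, different subnets (58.131.244.0 vs 118.172.60.0)


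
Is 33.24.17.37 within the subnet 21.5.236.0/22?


Subnet network: 21.5.236.0
Test IP AND mask: 33.24.16.0
No, 33.24.17.37 is not in 21.5.236.0/22


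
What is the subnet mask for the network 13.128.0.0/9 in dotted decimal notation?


/9 means 9 network bits, 23 host bits
Binary: 11111111100000000000000000000000
Mask: 255.128.0.0


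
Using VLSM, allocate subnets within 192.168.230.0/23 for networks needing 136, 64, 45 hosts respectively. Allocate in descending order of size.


136 hosts -> /24 (254 usable): 192.168.230.0/24
64 hosts -> /25 (126 usable): 192.168.231.0/25
45 hosts -> /26 (62 usable): 192.168.231.128/26
Allocation: 192.168.230.0/24 (136 hosts, 254 usable); 192.168.231.0/25 (64 hosts, 126 usable); 192.168.231.128/26 (45 hosts, 62 usable)


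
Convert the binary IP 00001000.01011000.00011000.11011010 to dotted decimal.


00001000 = 8
01011000 = 88
00011000 = 24
11011010 = 218
IP: 8.88.24.218


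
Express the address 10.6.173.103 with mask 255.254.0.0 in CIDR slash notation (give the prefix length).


Binary: 11111111.11111110.00000000.00000000
Count leading 1s
Prefix: /15


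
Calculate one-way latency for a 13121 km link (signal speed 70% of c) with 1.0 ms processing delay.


Speed = 0.7 * 3e5 km/s = 210000 km/s
Propagation delay = 13121 / 210000 = 0.0625 s = 62.481 ms
Processing delay = 1.0 ms
Total one-way latency = 63.481 ms


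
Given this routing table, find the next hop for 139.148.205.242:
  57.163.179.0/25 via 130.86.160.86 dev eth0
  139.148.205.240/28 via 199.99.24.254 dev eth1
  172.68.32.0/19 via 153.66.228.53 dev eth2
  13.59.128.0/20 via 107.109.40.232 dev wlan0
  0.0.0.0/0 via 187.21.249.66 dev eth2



Longest prefix match for 139.148.205.242:
  /25 57.163.179.0: no
  /28 139.148.205.240: MATCH
  /19 172.68.32.0: no
  /20 13.59.128.0: no
  /0 0.0.0.0: MATCH
Selected: next-hop 199.99.24.254 via eth1 (matched /28)


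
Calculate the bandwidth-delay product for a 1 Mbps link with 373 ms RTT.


BDP = bandwidth * RTT
= 1 Mbps * 373 ms
= 1 * 1e6 * 373 / 1000 bits
= 373000 bits
= 46625 bytes
= 45.5322 KB
BDP = 373000 bits (46625 bytes)


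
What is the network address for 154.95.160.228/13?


IP:   10011010.01011111.10100000.11100100
Mask: 11111111.11111000.00000000.00000000
AND operation:
Net:  10011010.01011000.00000000.00000000
Network: 154.88.0.0/13


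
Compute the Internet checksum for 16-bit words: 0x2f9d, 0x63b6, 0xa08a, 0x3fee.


Sum all words (with carry folding):
+ 0x2f9d = 0x2f9d
+ 0x63b6 = 0x9353
+ 0xa08a = 0x33de
+ 0x3fee = 0x73cc
One's complement: ~0x73cc
Checksum = 0x8c33


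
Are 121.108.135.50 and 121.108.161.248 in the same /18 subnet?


Mask: 255.255.192.0
121.108.135.50 AND mask = 121.108.128.0
121.108.161.248 AND mask = 121.108.128.0
Yes, same subnet (121.108.128.0)


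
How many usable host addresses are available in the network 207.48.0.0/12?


Host bits = 32 - 12 = 20
Total addresses = 2^20 = 1048576
Usable = total - 2 (network and broadcast)
Usable hosts: 1048574


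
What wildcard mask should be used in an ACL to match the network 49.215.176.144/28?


Subnet mask: 255.255.255.240
Wildcard = 255.255.255.255 - subnet mask
255 - 255 = 0
255 - 255 = 0
255 - 255 = 0
255 - 240 = 15
Wildcard: 0.0.0.15


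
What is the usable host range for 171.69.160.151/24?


Network: 171.69.160.0
Broadcast: 171.69.160.255
First usable = network + 1
Last usable = broadcast - 1
Range: 171.69.160.1 to 171.69.160.254


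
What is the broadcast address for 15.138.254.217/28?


Network: 15.138.254.208/28
Host bits = 4
Set all host bits to 1:
Broadcast: 15.138.254.223


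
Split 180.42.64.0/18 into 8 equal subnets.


New prefix = 18 + 3 = 21
Each subnet has 2048 addresses
  180.42.64.0/21
  180.42.72.0/21
  180.42.80.0/21
  180.42.88.0/21
  180.42.96.0/21
  180.42.104.0/21
  180.42.112.0/21
  180.42.120.0/21
Subnets: 180.42.64.0/21, 180.42.72.0/21, 180.42.80.0/21, 180.42.88.0/21, 180.42.96.0/21, 180.42.104.0/21, 180.42.112.0/21, 180.42.120.0/21


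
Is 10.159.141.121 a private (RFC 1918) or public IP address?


RFC 1918 private ranges:
  10.0.0.0/8 (10.0.0.0 - 10.255.255.255)
  172.16.0.0/12 (172.16.0.0 - 172.31.255.255)
  192.168.0.0/16 (192.168.0.0 - 192.168.255.255)
Private (in 10.0.0.0/8)


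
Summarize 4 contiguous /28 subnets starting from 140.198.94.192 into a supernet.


Original prefix: /28
Number of subnets: 4 = 2^2
New prefix = 28 - 2 = 26
Supernet: 140.198.94.192/26


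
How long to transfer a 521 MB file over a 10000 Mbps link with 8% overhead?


Effective throughput = 10000 * (1 - 8/100) = 9200 Mbps
File size in Mb = 521 * 8 = 4168 Mb
Time = 4168 / 9200
Time = 0.453 seconds


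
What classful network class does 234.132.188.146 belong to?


First octet: 234
Binary: 11101010
1110xxxx -> Class D (224-239)
Class D (multicast), default mask N/A


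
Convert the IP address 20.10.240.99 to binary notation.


20 = 00010100
10 = 00001010
240 = 11110000
99 = 01100011
Binary: 00010100.00001010.11110000.01100011


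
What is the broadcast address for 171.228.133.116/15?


Network: 171.228.0.0/15
Host bits = 17
Set all host bits to 1:
Broadcast: 171.229.255.255


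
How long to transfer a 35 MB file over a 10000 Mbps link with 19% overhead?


Effective throughput = 10000 * (1 - 19/100) = 8100.0 Mbps
File size in Mb = 35 * 8 = 280 Mb
Time = 280 / 8100.0
Time = 0.0346 seconds


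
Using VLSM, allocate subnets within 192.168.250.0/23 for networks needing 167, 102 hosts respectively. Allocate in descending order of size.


167 hosts -> /24 (254 usable): 192.168.250.0/24
102 hosts -> /25 (126 usable): 192.168.251.0/25
Allocation: 192.168.250.0/24 (167 hosts, 254 usable); 192.168.251.0/25 (102 hosts, 126 usable)


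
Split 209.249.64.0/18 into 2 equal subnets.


New prefix = 18 + 1 = 19
Each subnet has 8192 addresses
  209.249.64.0/19
  209.249.96.0/19
Subnets: 209.249.64.0/19, 209.249.96.0/19


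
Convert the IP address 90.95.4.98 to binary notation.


90 = 01011010
95 = 01011111
4 = 00000100
98 = 01100010
Binary: 01011010.01011111.00000100.01100010


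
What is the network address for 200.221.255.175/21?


IP:   11001000.11011101.11111111.10101111
Mask: 11111111.11111111.11111000.00000000
AND operation:
Net:  11001000.11011101.11111000.00000000
Network: 200.221.248.0/21


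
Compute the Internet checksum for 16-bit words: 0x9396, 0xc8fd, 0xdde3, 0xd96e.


Sum all words (with carry folding):
+ 0x9396 = 0x9396
+ 0xc8fd = 0x5c94
+ 0xdde3 = 0x3a78
+ 0xd96e = 0x13e7
One's complement: ~0x13e7
Checksum = 0xec18


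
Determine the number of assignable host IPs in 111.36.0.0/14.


Host bits = 32 - 14 = 18
Total addresses = 2^18 = 262144
Usable = total - 2 (network and broadcast)
Usable hosts: 262142


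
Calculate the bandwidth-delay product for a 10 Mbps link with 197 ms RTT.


BDP = bandwidth * RTT
= 10 Mbps * 197 ms
= 10 * 1e6 * 197 / 1000 bits
= 1970000 bits
= 246250 bytes
= 240.4785 KB
BDP = 1970000 bits (246250 bytes)


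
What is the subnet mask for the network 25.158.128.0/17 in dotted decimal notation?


/17 means 17 network bits, 15 host bits
Binary: 11111111111111111000000000000000
Mask: 255.255.128.0


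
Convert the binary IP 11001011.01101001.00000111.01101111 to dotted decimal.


11001011 = 203
01101001 = 105
00000111 = 7
01101111 = 111
IP: 203.105.7.111


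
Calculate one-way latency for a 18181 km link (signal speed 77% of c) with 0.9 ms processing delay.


Speed = 0.77 * 3e5 km/s = 231000 km/s
Propagation delay = 18181 / 231000 = 0.0787 s = 78.7056 ms
Processing delay = 0.9 ms
Total one-way latency = 79.6056 ms


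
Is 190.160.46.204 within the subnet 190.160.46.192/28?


Subnet network: 190.160.46.192
Test IP AND mask: 190.160.46.192
Yes, 190.160.46.204 is in 190.160.46.192/28


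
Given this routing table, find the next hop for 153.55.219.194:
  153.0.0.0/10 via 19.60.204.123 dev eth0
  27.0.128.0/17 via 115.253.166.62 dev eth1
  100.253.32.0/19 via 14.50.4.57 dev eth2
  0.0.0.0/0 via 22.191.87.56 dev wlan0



Longest prefix match for 153.55.219.194:
  /10 153.0.0.0: MATCH
  /17 27.0.128.0: no
  /19 100.253.32.0: no
  /0 0.0.0.0: MATCH
Selected: next-hop 19.60.204.123 via eth0 (matched /10)


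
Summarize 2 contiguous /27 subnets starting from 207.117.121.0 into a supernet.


Original prefix: /27
Number of subnets: 2 = 2^1
New prefix = 27 - 1 = 26
Supernet: 207.117.121.0/26


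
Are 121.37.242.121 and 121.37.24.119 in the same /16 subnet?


Mask: 255.255.0.0
121.37.242.121 AND mask = 121.37.0.0
121.37.24.119 AND mask = 121.37.0.0
Yes, same subnet (121.37.0.0)


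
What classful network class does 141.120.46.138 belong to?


First octet: 141
Binary: 10001101
10xxxxxx -> Class B (128-191)
Class B, default mask 255.255.0.0 (/16)


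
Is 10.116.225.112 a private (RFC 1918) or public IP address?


RFC 1918 private ranges:
  10.0.0.0/8 (10.0.0.0 - 10.255.255.255)
  172.16.0.0/12 (172.16.0.0 - 172.31.255.255)
  192.168.0.0/16 (192.168.0.0 - 192.168.255.255)
Private (in 10.0.0.0/8)


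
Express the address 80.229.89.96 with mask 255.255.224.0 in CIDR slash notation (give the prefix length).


Binary: 11111111.11111111.11100000.00000000
Count leading 1s
Prefix: /19


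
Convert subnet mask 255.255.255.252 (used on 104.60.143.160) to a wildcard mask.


Subnet mask: 255.255.255.252
Wildcard = 255.255.255.255 - subnet mask
255 - 255 = 0
255 - 255 = 0
255 - 255 = 0
255 - 252 = 3
Wildcard: 0.0.0.3


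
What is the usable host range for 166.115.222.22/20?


Network: 166.115.208.0
Broadcast: 166.115.223.255
First usable = network + 1
Last usable = broadcast - 1
Range: 166.115.208.1 to 166.115.223.254


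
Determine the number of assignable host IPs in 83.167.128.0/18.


Host bits = 32 - 18 = 14
Total addresses = 2^14 = 16384
Usable = total - 2 (network and broadcast)
Usable hosts: 16382


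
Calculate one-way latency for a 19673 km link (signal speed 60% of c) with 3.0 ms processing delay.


Speed = 0.6 * 3e5 km/s = 180000 km/s
Propagation delay = 19673 / 180000 = 0.1093 s = 109.2944 ms
Processing delay = 3.0 ms
Total one-way latency = 112.2944 ms


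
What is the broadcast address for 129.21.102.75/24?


Network: 129.21.102.0/24
Host bits = 8
Set all host bits to 1:
Broadcast: 129.21.102.255


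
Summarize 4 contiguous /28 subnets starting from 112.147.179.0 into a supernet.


Original prefix: /28
Number of subnets: 4 = 2^2
New prefix = 28 - 2 = 26
Supernet: 112.147.179.0/26


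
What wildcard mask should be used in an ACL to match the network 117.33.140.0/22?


Subnet mask: 255.255.252.0
Wildcard = 255.255.255.255 - subnet mask
255 - 255 = 0
255 - 255 = 0
255 - 252 = 3
255 - 0 = 255
Wildcard: 0.0.3.255


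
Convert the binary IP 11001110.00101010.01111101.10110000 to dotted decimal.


11001110 = 206
00101010 = 42
01111101 = 125
10110000 = 176
IP: 206.42.125.176


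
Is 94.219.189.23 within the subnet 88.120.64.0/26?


Subnet network: 88.120.64.0
Test IP AND mask: 94.219.189.0
No, 94.219.189.23 is not in 88.120.64.0/26


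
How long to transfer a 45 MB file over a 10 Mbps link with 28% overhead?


Effective throughput = 10 * (1 - 28/100) = 7.2 Mbps
File size in Mb = 45 * 8 = 360 Mb
Time = 360 / 7.2
Time = 50.0 seconds


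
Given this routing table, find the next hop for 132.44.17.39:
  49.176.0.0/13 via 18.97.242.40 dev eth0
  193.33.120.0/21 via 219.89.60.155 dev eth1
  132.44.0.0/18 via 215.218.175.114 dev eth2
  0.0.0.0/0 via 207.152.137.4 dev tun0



Longest prefix match for 132.44.17.39:
  /13 49.176.0.0: no
  /21 193.33.120.0: no
  /18 132.44.0.0: MATCH
  /0 0.0.0.0: MATCH
Selected: next-hop 215.218.175.114 via eth2 (matched /18)


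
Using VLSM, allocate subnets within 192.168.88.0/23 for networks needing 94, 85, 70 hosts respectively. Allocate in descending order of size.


94 hosts -> /25 (126 usable): 192.168.88.0/25
85 hosts -> /25 (126 usable): 192.168.88.128/25
70 hosts -> /25 (126 usable): 192.168.89.0/25
Allocation: 192.168.88.0/25 (94 hosts, 126 usable); 192.168.88.128/25 (85 hosts, 126 usable); 192.168.89.0/25 (70 hosts, 126 usable)


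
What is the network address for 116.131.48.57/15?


IP:   01110100.10000011.00110000.00111001
Mask: 11111111.11111110.00000000.00000000
AND operation:
Net:  01110100.10000010.00000000.00000000
Network: 116.130.0.0/15


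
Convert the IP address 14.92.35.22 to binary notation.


14 = 00001110
92 = 01011100
35 = 00100011
22 = 00010110
Binary: 00001110.01011100.00100011.00010110


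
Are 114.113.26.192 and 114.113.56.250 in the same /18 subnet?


Mask: 255.255.192.0
114.113.26.192 AND mask = 114.113.0.0
114.113.56.250 AND mask = 114.113.0.0
Yes, same subnet (114.113.0.0)


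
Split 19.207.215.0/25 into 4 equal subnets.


New prefix = 25 + 2 = 27
Each subnet has 32 addresses
  19.207.215.0/27
  19.207.215.32/27
  19.207.215.64/27
  19.207.215.96/27
Subnets: 19.207.215.0/27, 19.207.215.32/27, 19.207.215.64/27, 19.207.215.96/27


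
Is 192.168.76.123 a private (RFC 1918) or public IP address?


RFC 1918 private ranges:
  10.0.0.0/8 (10.0.0.0 - 10.255.255.255)
  172.16.0.0/12 (172.16.0.0 - 172.31.255.255)
  192.168.0.0/16 (192.168.0.0 - 192.168.255.255)
Private (in 192.168.0.0/16)


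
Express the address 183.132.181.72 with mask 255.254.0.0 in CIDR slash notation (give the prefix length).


Binary: 11111111.11111110.00000000.00000000
Count leading 1s
Prefix: /15


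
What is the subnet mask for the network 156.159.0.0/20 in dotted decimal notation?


/20 means 20 network bits, 12 host bits
Binary: 11111111111111111111000000000000
Mask: 255.255.240.0


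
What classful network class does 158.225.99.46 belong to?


First octet: 158
Binary: 10011110
10xxxxxx -> Class B (128-191)
Class B, default mask 255.255.0.0 (/16)


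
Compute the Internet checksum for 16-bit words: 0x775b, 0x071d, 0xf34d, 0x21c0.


Sum all words (with carry folding):
+ 0x775b = 0x775b
+ 0x071d = 0x7e78
+ 0xf34d = 0x71c6
+ 0x21c0 = 0x9386
One's complement: ~0x9386
Checksum = 0x6c79


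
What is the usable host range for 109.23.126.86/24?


Network: 109.23.126.0
Broadcast: 109.23.126.255
First usable = network + 1
Last usable = broadcast - 1
Range: 109.23.126.1 to 109.23.126.254


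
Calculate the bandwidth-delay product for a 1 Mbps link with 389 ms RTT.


BDP = bandwidth * RTT
= 1 Mbps * 389 ms
= 1 * 1e6 * 389 / 1000 bits
= 389000 bits
= 48625 bytes
= 47.4854 KB
BDP = 389000 bits (48625 bytes)


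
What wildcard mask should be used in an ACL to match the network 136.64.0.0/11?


Subnet mask: 255.224.0.0
Wildcard = 255.255.255.255 - subnet mask
255 - 255 = 0
255 - 224 = 31
255 - 0 = 255
255 - 0 = 255
Wildcard: 0.31.255.255


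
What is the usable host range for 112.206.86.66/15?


Network: 112.206.0.0
Broadcast: 112.207.255.255
First usable = network + 1
Last usable = broadcast - 1
Range: 112.206.0.1 to 112.207.255.254


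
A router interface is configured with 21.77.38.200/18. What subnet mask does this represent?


/18 means 18 network bits, 14 host bits
Binary: 11111111111111111100000000000000
Mask: 255.255.192.0


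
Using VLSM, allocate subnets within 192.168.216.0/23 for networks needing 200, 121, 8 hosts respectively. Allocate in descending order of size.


200 hosts -> /24 (254 usable): 192.168.216.0/24
121 hosts -> /25 (126 usable): 192.168.217.0/25
8 hosts -> /28 (14 usable): 192.168.217.128/28
Allocation: 192.168.216.0/24 (200 hosts, 254 usable); 192.168.217.0/25 (121 hosts, 126 usable); 192.168.217.128/28 (8 hosts, 14 usable)


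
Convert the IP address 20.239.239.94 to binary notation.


20 = 00010100
239 = 11101111
239 = 11101111
94 = 01011110
Binary: 00010100.11101111.11101111.01011110
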